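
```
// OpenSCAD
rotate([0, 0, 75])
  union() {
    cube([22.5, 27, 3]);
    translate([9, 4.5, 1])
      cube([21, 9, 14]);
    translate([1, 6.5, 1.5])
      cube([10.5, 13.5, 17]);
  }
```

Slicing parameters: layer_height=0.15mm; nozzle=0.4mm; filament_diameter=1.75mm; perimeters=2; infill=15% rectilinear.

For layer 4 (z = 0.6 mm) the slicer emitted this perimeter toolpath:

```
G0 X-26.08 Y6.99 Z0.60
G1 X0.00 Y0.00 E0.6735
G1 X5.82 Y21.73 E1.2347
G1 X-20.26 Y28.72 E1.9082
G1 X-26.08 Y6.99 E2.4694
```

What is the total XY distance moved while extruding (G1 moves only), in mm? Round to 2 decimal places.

Sum the Euclidean lengths of each G1 segment: total = 98.99 mm.

98.99 mm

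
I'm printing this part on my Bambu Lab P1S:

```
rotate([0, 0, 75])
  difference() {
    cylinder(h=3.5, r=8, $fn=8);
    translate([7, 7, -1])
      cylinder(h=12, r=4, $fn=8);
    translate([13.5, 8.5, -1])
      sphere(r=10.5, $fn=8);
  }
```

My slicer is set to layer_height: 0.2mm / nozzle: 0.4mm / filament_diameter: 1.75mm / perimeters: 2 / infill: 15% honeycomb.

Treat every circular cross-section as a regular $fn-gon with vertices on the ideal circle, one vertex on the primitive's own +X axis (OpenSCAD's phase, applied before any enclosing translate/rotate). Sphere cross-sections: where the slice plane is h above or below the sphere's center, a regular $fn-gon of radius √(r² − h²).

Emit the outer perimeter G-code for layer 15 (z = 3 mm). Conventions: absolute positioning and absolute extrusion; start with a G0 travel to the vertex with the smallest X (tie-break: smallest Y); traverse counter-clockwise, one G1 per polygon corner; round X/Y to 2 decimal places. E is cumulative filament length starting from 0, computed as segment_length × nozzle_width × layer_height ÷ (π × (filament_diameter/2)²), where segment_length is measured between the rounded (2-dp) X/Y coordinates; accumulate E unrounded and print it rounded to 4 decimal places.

At z = 3 mm: the cylinder: section is a regular 8-gon, circumradius r=8; the r=4 cylinder at (7, 7) contributes a regular 8-gon of circumradius 4; the r=10.5 sphere at (13.5, 8.5) slices to a regular 8-gon of circumradius 9.708 (√(r²−h²) with h=4 from center); Subtracting the remaining from the first: starting from the r=8 cylinder, the r=4 cylinder at (7, 7) partially overlaps it — only the 5.33 mm² overlap (of its 45.25 mm²) is removed, clipping the outline; the r=10.5 sphere at (13.5, 8.5) partially overlaps it — only the 1.26 mm² overlap (of its 266.58 mm²) is removed, clipping the outline — 1 connected region; (rotated 75° about Z; rotation is an isometry so areas/perimeters/island counts are preserved). The outline is a single polygon with 12 vertices. Extrusion per mm of travel: 0.4 × 0.2 / (π × 0.875²) = 0.033260. Accumulating E over each segment gives final E = 1.6295.

G0 X-7.73 Y2.07 Z3.00
G1 X-6.93 Y-4.00 E0.2036
G1 X-2.07 Y-7.73 E0.4074
G1 X4.00 Y-6.93 E0.6110
G1 X7.73 Y-2.07 E0.8148
G1 X6.93 Y4.00 E1.0184
G1 X2.07 Y7.73 E1.2222
G1 X0.68 Y7.54 E1.2689
G1 X0.14 Y6.83 E1.2985
G1 X-1.83 Y6.57 E1.3646
G1 X-2.95 Y5.11 E1.4258
G1 X-5.67 Y4.75 E1.5171
G1 X-7.73 Y2.07 E1.6295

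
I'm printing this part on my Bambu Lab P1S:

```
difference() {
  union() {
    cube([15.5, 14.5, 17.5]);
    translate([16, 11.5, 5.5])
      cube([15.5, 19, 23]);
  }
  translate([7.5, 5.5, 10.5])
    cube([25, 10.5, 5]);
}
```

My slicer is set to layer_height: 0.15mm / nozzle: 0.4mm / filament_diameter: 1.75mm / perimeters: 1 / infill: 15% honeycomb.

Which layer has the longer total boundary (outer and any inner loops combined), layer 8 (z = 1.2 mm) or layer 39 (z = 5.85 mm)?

Layer 8 (z = 1.2): the cube is present — its section is the full 15.5×14.5 rectangle (perimeter 60.00 mm); the cube at (16, 11.5) is not intersected at this z (z outside [5.5, 28.5]); Merging all regions: only the 15.5×14.5 cube is present, so the union is just that shape — boundary = 60.00 mm; the cube at (7.5, 5.5) is absent (z outside [10.5, 15.5]); Taking the first minus the rest: none of the subtracted shapes is present at this height, so that combined region is unchanged — boundary = 60.00 mm. So its perimeter = 60.00 mm. Layer 39 (z = 5.85): the 15.5×14.5 cube contributes its full rectangle (perimeter 60.00 mm); the 15.5×19 cube at (16, 11.5) contributes its full rectangle (perimeter 69.00 mm); Merging all regions: the 2 present regions are separate (no shared area or edge), so areas and boundary lengths simply add and each stays a separate island — boundary = 129.00 mm; the cube at (7.5, 5.5) is not intersected at this z (z outside [10.5, 15.5]); After the difference (first − rest): none of the subtracted shapes is present at this height, so the result so far is unchanged — boundary = 129.00 mm. So its perimeter = 129.00 mm. Layer 39 is larger (129.00 vs 60.00 mm).

layer 39 (z = 5.85 mm)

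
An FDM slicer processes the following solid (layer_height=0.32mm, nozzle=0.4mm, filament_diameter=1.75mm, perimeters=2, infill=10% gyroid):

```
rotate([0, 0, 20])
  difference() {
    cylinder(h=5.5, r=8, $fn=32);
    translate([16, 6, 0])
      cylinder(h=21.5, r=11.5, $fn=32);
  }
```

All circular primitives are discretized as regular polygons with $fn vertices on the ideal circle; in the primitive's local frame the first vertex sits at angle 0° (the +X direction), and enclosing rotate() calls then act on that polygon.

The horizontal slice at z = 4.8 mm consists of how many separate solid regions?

At z = 4.8 mm: the cylinder: section is a regular 32-gon, circumradius r=8; the r=11.5 cylinder at (16, 6) gives a regular 32-gon of circumradius 11.5 (constant along its height); Taking the first minus the rest: starting from the r=8 cylinder, the r=11.5 cylinder at (16, 6) partially overlaps it — only the 14.42 mm² overlap (of its 412.81 mm²) is removed, clipping the outline — 1 connected region; (rotated 20° about Z; rotation is an isometry so areas/perimeters/island counts are preserved). The result has 1 disconnected region.

1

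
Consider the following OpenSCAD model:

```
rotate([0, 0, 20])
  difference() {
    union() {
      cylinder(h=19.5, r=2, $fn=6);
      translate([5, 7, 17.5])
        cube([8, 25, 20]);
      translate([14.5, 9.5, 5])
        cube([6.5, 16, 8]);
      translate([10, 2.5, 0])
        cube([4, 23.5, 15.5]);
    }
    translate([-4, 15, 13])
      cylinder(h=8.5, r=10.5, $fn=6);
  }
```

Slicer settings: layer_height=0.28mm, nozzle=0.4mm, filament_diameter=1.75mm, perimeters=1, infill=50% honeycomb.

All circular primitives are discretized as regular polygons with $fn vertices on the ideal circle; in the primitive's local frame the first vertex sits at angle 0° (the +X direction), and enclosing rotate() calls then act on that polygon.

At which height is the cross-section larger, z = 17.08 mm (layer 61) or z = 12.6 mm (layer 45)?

Layer 61 (z = 17.08): the r=2 cylinder gives a regular 6-gon of circumradius 2 (constant along its height) (area = (6/2)·2.000²·sin(360°/6) = 10.39 mm²); the cube at (5, 7) does not reach this height (z outside [17.5, 37.5]); the cube at (14.5, 9.5) is absent (z outside [5, 13]); the cube at (10, 2.5) does not reach this height (z outside [0, 15.5]); Merging all regions: only the r=2 cylinder is present, so the union is just that shape — area = 10.39 mm²; the cylinder at (-4, 15): section is a regular 6-gon, circumradius r=10.5 (area = (6/2)·10.500²·sin(360°/6) = 286.44 mm²); Taking the first minus the rest: starting from the result so far (10.39 mm²), the r=10.5 cylinder at (-4, 15) misses the remaining region (no effect) — area = 10.39 mm²; (whole slice rotated 20° about Z — lengths, areas and connectivity unchanged). So its area = 10.39 mm². Layer 45 (z = 12.6): the r=2 cylinder gives a regular 6-gon of circumradius 2 (constant along its height) (area = (6/2)·2.000²·sin(360°/6) = 10.39 mm²); the cube at (5, 7) is absent (z outside [17.5, 37.5]); the cube at (14.5, 9.5) (footprint 6.5×16) is included at this height (area 104.00 mm²); the cube at (10, 2.5) is present — its section is the full 4×23.5 rectangle (area 94.00 mm²); Combining (union): the 3 present regions are separate (no shared area or edge), so areas and boundary lengths simply add and each stays a separate island — area = 208.39 mm²; the cylinder at (-4, 15) does not reach this height (z outside [13, 21.5]); Taking the first minus the rest: none of the subtracted shapes is present at this height, so that combined region is unchanged — area = 208.39 mm²; (whole slice rotated 20° about Z — lengths, areas and connectivity unchanged). So its area = 208.39 mm². Layer 45 is larger (208.39 vs 10.39 mm²).

layer 45 (z = 12.6 mm)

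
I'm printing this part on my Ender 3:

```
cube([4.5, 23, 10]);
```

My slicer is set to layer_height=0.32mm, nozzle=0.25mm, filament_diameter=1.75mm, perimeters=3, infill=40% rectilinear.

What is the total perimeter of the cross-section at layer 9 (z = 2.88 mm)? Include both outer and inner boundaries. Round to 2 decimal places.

55.00 mm

At z = 2.88 mm: the cube is present — its section is the full 4.5×23 rectangle (perimeter 55.00 mm). Overall, the cross-section is a single solid region. Total boundary length (outer) = 55.00 mm.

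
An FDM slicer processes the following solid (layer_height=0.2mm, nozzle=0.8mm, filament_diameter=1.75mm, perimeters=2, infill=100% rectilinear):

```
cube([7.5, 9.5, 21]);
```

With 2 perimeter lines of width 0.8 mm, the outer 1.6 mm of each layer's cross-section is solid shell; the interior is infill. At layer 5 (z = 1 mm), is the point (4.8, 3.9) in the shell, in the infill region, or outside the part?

At z = 1 mm: the cube is present — its section is the full 7.5×9.5 rectangle. Overall, the cross-section is a single solid region. The nearest boundary edge runs (7.50, 0.00)→(7.50, 9.50); distance from the point to it = 2.70 mm. The point is inside the cross-section and 2.70 mm from the nearest boundary — more than the 1.6 mm shell width (2 × 0.8), so it's in the infill interior.

infill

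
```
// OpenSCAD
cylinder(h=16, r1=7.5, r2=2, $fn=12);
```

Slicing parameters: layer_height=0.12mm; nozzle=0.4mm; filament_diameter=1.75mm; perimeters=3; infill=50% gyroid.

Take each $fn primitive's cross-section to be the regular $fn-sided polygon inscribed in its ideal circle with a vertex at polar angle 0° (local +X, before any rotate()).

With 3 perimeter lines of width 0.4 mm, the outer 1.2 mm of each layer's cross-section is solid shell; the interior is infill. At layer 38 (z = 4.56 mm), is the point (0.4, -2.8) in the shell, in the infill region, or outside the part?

At z = 4.56 mm: the cone contributes a regular 12-gon of circumradius 5.933 (interpolated between r1=7.5 and r2=2 at t=0.285). Overall, the cross-section is a single solid region. The nearest boundary edge runs (-0.00, -5.93)→(2.97, -5.14); distance from the point to it = 2.92 mm. The point is inside the cross-section and 2.92 mm from the nearest boundary — more than the 1.2 mm shell width (3 × 0.4), so it's in the infill interior.

infill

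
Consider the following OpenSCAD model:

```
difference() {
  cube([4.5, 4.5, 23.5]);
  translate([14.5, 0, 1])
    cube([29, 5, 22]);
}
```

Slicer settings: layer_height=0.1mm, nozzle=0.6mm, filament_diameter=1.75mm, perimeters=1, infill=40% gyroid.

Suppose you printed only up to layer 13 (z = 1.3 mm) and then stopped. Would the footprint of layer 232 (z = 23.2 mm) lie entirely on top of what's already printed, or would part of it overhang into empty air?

entirely on top

Compare the two slices. At z = 1.3: the cube is present — its section is the full 4.5×4.5 rectangle (area 20.25 mm²); the 29×5 cube at (14.5, 0) contributes its full rectangle (area 145.00 mm²); Taking the first minus the rest: starting from the 4.5×4.5 cube (20.25 mm²), the 29×5 cube at (14.5, 0) misses the remaining region (no effect) — area = 20.25 mm². At z = 23.2: the 4.5×4.5 cube contributes its full rectangle (area 20.25 mm²); the cube at (14.5, 0) does not reach this height (z outside [1, 23]); Taking the first minus the rest: none of the subtracted shapes is present at this height, so the 4.5×4.5 cube is unchanged — area = 20.25 mm². Checking containment: the cross-section at z = 23.2 is a subset of the cross-section at z = 1.3.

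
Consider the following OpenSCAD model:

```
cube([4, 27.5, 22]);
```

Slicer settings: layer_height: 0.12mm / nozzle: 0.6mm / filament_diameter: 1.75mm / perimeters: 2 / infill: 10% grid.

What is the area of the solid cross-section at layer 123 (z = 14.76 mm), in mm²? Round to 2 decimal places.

At z = 14.76 mm: the 4×27.5 cube contributes its full rectangle (area 110.00 mm²). Overall, the cross-section is a single solid region. Net area = 110.00 mm².

110.00 mm²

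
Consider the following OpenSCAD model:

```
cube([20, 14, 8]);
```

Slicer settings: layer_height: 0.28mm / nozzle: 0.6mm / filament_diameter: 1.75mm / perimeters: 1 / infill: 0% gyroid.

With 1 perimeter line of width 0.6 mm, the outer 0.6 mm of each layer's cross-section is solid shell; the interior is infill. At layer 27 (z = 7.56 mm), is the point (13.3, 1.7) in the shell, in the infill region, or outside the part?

infill

At z = 7.56 mm: the cube is present — its section is the full 20×14 rectangle. Overall, the cross-section is a single solid region. The nearest boundary edge runs (0.00, 0.00)→(20.00, 0.00); distance from the point to it = 1.70 mm. The point is inside the cross-section and 1.70 mm from the nearest boundary — more than the 0.6 mm shell width (1 × 0.6), so it's in the infill interior.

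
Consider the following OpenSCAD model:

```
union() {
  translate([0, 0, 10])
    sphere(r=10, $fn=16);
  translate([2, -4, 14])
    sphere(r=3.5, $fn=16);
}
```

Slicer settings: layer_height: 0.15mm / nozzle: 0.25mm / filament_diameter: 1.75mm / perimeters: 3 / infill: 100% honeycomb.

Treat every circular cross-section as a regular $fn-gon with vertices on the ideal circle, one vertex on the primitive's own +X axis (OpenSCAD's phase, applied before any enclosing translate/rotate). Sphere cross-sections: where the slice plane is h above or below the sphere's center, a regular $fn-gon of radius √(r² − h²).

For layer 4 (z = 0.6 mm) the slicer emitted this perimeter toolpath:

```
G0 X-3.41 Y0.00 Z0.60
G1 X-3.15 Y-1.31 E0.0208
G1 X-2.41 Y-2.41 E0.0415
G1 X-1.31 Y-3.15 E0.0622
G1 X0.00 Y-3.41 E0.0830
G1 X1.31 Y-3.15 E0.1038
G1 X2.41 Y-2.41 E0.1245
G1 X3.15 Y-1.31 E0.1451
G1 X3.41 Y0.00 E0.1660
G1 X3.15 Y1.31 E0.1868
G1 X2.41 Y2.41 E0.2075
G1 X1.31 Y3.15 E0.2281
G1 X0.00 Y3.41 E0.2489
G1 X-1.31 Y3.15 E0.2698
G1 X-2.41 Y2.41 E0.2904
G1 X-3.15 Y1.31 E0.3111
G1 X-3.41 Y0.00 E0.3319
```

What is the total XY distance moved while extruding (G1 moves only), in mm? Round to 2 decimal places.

21.29 mm

Sum the Euclidean lengths of each G1 segment: total = 21.29 mm.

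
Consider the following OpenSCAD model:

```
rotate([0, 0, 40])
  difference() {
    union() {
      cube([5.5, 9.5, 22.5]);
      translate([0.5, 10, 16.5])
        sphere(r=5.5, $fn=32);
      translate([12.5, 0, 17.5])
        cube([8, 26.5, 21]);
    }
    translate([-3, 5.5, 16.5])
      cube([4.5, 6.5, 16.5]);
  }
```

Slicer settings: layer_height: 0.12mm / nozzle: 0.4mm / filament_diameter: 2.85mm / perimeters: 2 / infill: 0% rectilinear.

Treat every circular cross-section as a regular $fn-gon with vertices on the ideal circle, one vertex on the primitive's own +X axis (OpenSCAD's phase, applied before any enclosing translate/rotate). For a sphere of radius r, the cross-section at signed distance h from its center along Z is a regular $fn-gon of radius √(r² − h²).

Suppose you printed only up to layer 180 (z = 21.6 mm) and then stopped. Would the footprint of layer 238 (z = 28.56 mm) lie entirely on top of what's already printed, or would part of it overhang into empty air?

entirely on top

Compare the two slices. At z = 21.6: the cube (footprint 5.5×9.5) is included at this height (area 52.25 mm²); the sphere at (0.5, 10): section is a regular 32-gon, circumradius = √(r²−h²) = √(5.5²−5.1²) = 2.059 (area = (32/2)·2.059²·sin(360°/32) = 13.23 mm²); the 8×26.5 cube at (12.5, 0) contributes its full rectangle (area 212.00 mm²); Taking the union: the regions partially overlap — summed areas 277.48 mm² minus the doubly-counted overlap 3.06 mm² gives 274.43 mm² — area = 274.43 mm²; the cube at (-3, 5.5) is present — its section is the full 4.5×6.5 rectangle (area 29.25 mm²); After the difference (first − rest): starting from that combined region (274.43 mm²), the 4.5×6.5 cube at (-3, 5.5) partially overlaps it — only the 14.29 mm² overlap (of its 29.25 mm²) is removed, clipping the outline — area = 260.14 mm²; (rotated 40° about Z; rotation is an isometry so areas/perimeters/island counts are preserved). At z = 28.56: the cube is not intersected at this z (z outside [0, 22.5]); the sphere at (0.5, 10) is absent (|z−center|=12.060 > r=5.5); the cube at (12.5, 0) (footprint 8×26.5) is included at this height (area 212.00 mm²); Merging all regions: only the 8×26.5 cube at (12.5, 0) is present, so the union is just that shape — area = 212.00 mm²; the 4.5×6.5 cube at (-3, 5.5) contributes its full rectangle (area 29.25 mm²); Subtracting the remaining from the first: starting from the result so far (212.00 mm²), the 4.5×6.5 cube at (-3, 5.5) misses the remaining region (no effect) — area = 212.00 mm²; (whole slice rotated 40° about Z — lengths, areas and connectivity unchanged). Checking containment: the cross-section at z = 28.56 is a subset of the cross-section at z = 21.6.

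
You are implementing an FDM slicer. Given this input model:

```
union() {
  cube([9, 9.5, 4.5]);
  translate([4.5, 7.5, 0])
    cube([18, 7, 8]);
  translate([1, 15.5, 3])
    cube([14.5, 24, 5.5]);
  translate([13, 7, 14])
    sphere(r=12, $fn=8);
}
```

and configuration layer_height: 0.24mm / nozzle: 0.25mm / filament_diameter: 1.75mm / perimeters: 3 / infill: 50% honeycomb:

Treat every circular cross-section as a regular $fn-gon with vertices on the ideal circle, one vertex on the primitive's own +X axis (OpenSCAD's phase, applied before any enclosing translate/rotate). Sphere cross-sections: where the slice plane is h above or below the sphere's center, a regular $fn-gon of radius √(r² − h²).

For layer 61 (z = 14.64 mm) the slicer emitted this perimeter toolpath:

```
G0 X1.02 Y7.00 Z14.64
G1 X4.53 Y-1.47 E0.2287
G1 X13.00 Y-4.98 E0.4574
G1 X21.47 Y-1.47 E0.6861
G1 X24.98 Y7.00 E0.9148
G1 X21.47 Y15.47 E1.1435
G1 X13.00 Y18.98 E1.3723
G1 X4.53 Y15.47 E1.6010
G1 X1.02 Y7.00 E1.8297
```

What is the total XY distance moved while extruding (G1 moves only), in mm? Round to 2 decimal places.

73.35 mm

Sum the Euclidean lengths of each G1 segment: total = 73.35 mm.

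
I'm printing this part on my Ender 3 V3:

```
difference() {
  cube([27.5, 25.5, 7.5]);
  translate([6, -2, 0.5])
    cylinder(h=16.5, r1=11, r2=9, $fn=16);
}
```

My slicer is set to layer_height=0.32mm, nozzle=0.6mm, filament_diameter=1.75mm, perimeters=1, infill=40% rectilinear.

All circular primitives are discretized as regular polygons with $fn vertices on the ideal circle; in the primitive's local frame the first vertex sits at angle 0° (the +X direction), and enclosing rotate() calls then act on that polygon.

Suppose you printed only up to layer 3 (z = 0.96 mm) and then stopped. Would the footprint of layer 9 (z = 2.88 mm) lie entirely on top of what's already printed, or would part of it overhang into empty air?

part overhangs

Compare the two slices. At z = 0.96: the cube is present — its section is the full 27.5×25.5 rectangle (area 701.25 mm²); the cone at (6, -2): at t=0.028 of its height the radius interpolates to r₁+(r₂−r₁)t = 10.944, giving a regular 16-gon of that circumradius (area = (16/2)·10.944²·sin(360°/16) = 366.69 mm²); After the difference (first − rest): starting from the 27.5×25.5 cube (701.25 mm²), the cone at (6, -2) partially overlaps it — only the 119.50 mm² overlap (of its 366.69 mm²) is removed, clipping the outline — area = 581.75 mm². At z = 2.88: the 27.5×25.5 cube contributes its full rectangle (area 701.25 mm²); the cone at (6, -2) (r1=11→r2=9) has section circumradius 10.712 here — a regular 16-gon (area = (16/2)·10.712²·sin(360°/16) = 351.26 mm²); Subtracting the remaining from the first: starting from the 27.5×25.5 cube (701.25 mm²), the cone at (6, -2) partially overlaps it — only the 114.63 mm² overlap (of its 351.26 mm²) is removed, clipping the outline — area = 586.62 mm². Checking containment: at z = 2.88 the cross-section extends beyond the z = 0.96 cross-section by about 4.87 mm².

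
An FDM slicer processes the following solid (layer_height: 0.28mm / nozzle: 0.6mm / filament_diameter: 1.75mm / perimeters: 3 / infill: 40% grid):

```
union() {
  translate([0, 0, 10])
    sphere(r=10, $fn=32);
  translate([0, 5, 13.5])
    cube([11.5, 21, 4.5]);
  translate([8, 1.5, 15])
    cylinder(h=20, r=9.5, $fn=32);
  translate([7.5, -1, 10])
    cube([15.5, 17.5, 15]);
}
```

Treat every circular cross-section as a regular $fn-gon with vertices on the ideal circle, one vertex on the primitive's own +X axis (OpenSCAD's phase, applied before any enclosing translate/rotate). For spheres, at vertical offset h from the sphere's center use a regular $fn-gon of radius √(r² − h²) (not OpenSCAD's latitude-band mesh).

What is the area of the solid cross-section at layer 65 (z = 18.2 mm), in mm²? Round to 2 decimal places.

496.03 mm²

At z = 18.2 mm: the sphere: section is a regular 32-gon, circumradius = √(r²−h²) = √(10²−8.2²) = 5.724 (area = (32/2)·5.724²·sin(360°/32) = 102.26 mm²); the cube at (0, 5) does not reach this height (z outside [13.5, 18]); the r=9.5 cylinder at (8, 1.5) gives a regular 32-gon of circumradius 9.5 (constant along its height) (area = (32/2)·9.500²·sin(360°/32) = 281.71 mm²); the cube at (7.5, -1) is present — its section is the full 15.5×17.5 rectangle (area 271.25 mm²); Taking the union: the regions partially overlap — summed areas 655.22 mm² minus the doubly-counted overlap 159.19 mm² gives 496.03 mm² — area = 496.03 mm². Overall, the cross-section is a single solid region. Net area = 496.03 mm².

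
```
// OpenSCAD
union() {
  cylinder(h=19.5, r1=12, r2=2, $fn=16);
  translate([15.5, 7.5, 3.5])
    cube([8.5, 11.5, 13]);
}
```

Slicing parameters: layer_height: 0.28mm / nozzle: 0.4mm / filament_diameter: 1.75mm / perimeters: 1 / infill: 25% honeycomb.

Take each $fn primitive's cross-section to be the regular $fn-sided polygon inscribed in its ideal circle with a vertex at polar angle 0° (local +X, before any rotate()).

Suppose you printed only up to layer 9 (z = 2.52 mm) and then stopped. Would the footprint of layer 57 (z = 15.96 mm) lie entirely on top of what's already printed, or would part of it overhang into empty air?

Compare the two slices. At z = 2.52: the cone contributes a regular 16-gon of circumradius 10.708 (interpolated between r1=12 and r2=2 at t=0.129) (area = (16/2)·10.708²·sin(360°/16) = 351.01 mm²); the cube at (15.5, 7.5) is not intersected at this z (z outside [3.5, 16.5]); Taking the union: only the cone is present, so the union is just that shape — area = 351.01 mm². At z = 15.96: the cone contributes a regular 16-gon of circumradius 3.815 (interpolated between r1=12 and r2=2 at t=0.818) (area = (16/2)·3.815²·sin(360°/16) = 44.57 mm²); the cube at (15.5, 7.5) (footprint 8.5×11.5) is included at this height (area 97.75 mm²); Taking the union: the 2 present regions are separate (no shared area or edge), so areas and boundary lengths simply add and each stays a separate island — area = 142.32 mm². Checking containment: at z = 15.96 the cross-section extends beyond the z = 2.52 cross-section by about 97.75 mm².

part overhangs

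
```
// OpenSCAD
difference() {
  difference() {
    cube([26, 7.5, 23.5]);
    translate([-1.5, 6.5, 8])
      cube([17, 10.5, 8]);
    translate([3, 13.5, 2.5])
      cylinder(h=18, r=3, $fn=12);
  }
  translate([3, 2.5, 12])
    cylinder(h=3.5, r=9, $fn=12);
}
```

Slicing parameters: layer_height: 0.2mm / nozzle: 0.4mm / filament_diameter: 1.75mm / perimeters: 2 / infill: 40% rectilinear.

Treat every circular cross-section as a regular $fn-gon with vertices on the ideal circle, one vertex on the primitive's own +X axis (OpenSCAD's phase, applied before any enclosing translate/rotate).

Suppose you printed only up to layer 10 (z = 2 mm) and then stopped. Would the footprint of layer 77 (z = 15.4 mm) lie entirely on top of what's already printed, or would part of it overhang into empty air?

Compare the two slices. At z = 2: the 26×7.5 cube contributes its full rectangle (area 195.00 mm²); the cube at (-1.5, 6.5) is not intersected at this z (z outside [8, 16]); the cylinder at (3, 13.5) does not reach this height (z outside [2.5, 20.5]); After the difference (first − rest): none of the subtracted shapes is present at this height, so the 26×7.5 cube is unchanged — area = 195.00 mm²; the cylinder at (3, 2.5) is absent (z outside [12, 15.5]); After the difference (first − rest): none of the subtracted shapes is present at this height, so that combined region is unchanged — area = 195.00 mm². At z = 15.4: the 26×7.5 cube contributes its full rectangle (area 195.00 mm²); the cube at (-1.5, 6.5) (footprint 17×10.5) is included at this height (area 178.50 mm²); the cylinder at (3, 13.5): section is a regular 12-gon, circumradius r=3 (area = (12/2)·3.000²·sin(360°/12) = 27.00 mm²); Taking the first minus the rest: starting from the 26×7.5 cube (195.00 mm²), the 17×10.5 cube at (-1.5, 6.5) partially overlaps it — only the 15.50 mm² overlap (of its 178.50 mm²) is removed, clipping the outline; the r=3 cylinder at (3, 13.5) misses the remaining region (no effect) — area = 179.50 mm²; the r=9 cylinder at (3, 2.5) gives a regular 12-gon of circumradius 9 (constant along its height) (area = (12/2)·9.000²·sin(360°/12) = 243.00 mm²); Subtracting the remaining from the first: starting from that combined region (179.50 mm²), the r=9 cylinder at (3, 2.5) partially overlaps it — only the 75.02 mm² overlap (of its 243.00 mm²) is removed, clipping the outline — area = 104.48 mm². Checking containment: the cross-section at z = 15.4 is a subset of the cross-section at z = 2.

entirely on top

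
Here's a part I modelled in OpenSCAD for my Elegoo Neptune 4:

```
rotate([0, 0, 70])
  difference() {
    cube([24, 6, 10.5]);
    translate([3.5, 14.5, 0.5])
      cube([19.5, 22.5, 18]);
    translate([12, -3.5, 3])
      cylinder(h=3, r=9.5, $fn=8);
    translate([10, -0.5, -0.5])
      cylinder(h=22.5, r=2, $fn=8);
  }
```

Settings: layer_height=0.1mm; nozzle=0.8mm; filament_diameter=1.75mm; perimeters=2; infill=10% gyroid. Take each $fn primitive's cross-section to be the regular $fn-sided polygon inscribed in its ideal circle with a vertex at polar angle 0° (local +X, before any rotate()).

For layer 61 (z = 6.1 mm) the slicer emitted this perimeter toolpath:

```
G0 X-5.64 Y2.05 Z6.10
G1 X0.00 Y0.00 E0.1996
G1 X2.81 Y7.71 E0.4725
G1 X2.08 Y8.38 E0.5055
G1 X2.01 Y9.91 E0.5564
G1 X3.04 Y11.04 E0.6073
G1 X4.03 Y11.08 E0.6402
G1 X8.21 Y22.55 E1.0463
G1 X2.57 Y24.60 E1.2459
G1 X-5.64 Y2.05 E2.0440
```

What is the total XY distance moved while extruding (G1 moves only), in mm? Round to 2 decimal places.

Sum the Euclidean lengths of each G1 segment: total = 61.46 mm.

61.46 mm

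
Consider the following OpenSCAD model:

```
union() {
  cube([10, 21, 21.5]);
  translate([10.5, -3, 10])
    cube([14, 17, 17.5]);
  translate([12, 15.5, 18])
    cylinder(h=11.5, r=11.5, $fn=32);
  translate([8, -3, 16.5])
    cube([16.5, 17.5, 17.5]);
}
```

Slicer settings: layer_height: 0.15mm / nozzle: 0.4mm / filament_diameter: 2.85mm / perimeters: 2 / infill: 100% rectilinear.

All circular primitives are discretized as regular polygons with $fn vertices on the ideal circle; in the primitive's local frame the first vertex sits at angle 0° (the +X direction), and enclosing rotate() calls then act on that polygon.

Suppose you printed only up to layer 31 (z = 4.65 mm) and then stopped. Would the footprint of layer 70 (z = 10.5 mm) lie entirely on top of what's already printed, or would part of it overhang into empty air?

Compare the two slices. At z = 4.65: the cube is present — its section is the full 10×21 rectangle (area 210.00 mm²); the cube at (10.5, -3) is absent (z outside [10, 27.5]); the cylinder at (12, 15.5) is absent (z outside [18, 29.5]); the cube at (8, -3) does not reach this height (z outside [16.5, 34]); Taking the union: only the 10×21 cube is present, so the union is just that shape — area = 210.00 mm². At z = 10.5: the 10×21 cube contributes its full rectangle (area 210.00 mm²); the cube at (10.5, -3) (footprint 14×17) is included at this height (area 238.00 mm²); the cylinder at (12, 15.5) is absent (z outside [18, 29.5]); the cube at (8, -3) is not intersected at this z (z outside [16.5, 34]); Taking the union: the 2 present regions are separate (no shared area or edge), so areas and boundary lengths simply add and each stays a separate island — area = 448.00 mm². Checking containment: at z = 10.5 the cross-section extends beyond the z = 4.65 cross-section by about 238.00 mm².

part overhangs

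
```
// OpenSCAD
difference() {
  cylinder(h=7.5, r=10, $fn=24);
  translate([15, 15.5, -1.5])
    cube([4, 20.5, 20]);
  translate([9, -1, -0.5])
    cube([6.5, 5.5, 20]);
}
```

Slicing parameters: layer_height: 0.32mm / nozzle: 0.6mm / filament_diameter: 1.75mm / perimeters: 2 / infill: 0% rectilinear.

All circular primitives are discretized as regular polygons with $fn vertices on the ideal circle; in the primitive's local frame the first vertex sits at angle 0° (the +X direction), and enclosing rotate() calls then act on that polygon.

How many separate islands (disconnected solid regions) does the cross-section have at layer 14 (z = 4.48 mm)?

At z = 4.48 mm: the cylinder: section is a regular 24-gon, circumradius r=10; the cube at (15, 15.5) is present — its section is the full 4×20.5 rectangle; the cube at (9, -1) is present — its section is the full 6.5×5.5 rectangle; Taking the first minus the rest: starting from the r=10 cylinder, the 4×20.5 cube at (15, 15.5) misses the remaining region (no effect); the 6.5×5.5 cube at (9, -1) partially overlaps it — only the 3.61 mm² overlap (of its 35.75 mm²) is removed, clipping the outline — 1 connected region. Overall, the cross-section is a single solid region. Island count = 1.

1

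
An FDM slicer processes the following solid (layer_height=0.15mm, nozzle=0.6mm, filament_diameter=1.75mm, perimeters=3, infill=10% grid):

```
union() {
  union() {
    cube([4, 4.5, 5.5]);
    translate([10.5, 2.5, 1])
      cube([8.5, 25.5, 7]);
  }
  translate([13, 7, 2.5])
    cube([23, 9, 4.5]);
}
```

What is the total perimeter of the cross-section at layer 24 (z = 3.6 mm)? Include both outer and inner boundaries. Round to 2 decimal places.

119.00 mm

At z = 3.6 mm: the cube (footprint 4×4.5) is included at this height (perimeter 17.00 mm); the 8.5×25.5 cube at (10.5, 2.5) contributes its full rectangle (perimeter 68.00 mm); Combining (union): the 2 present regions are separate (no shared area or edge), so areas and boundary lengths simply add and each stays a separate island — boundary = 85.00 mm; the cube at (13, 7) is present — its section is the full 23×9 rectangle (perimeter 64.00 mm); Combining (union): the regions partially overlap (shared area 54.00 mm²), so the edge portions inside another operand are dropped and the merged outline is re-measured after clipping — boundary = 119.00 mm. Overall, the cross-section has 2 separate islands. Total boundary length (outer) = 119.00 mm.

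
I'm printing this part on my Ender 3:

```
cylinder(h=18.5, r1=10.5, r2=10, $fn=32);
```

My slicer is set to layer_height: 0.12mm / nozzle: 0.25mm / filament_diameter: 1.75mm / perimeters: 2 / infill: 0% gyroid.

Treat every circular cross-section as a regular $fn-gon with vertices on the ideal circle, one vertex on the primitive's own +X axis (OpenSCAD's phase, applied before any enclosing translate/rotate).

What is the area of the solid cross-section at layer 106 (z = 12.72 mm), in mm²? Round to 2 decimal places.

321.97 mm²

At z = 12.72 mm: the cone: at t=0.688 of its height the radius interpolates to r₁+(r₂−r₁)t = 10.156, giving a regular 32-gon of that circumradius (area = (32/2)·10.156²·sin(360°/32) = 321.97 mm²). Overall, the cross-section is a single solid region. Net area = 321.97 mm².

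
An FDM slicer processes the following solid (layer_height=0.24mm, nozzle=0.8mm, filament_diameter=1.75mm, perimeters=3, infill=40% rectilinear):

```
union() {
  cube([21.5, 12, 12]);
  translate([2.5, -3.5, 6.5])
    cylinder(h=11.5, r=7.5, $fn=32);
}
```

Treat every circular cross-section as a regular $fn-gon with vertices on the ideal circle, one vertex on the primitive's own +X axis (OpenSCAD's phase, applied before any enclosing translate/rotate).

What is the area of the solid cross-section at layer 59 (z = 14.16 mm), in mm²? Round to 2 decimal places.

At z = 14.16 mm: the cube is not intersected at this z (z outside [0, 12]); the r=7.5 cylinder at (2.5, -3.5) contributes a regular 32-gon of circumradius 7.5 (area = (32/2)·7.500²·sin(360°/32) = 175.58 mm²); Merging all regions: only the r=7.5 cylinder at (2.5, -3.5) is present, so the union is just that shape — area = 175.58 mm². Overall, the cross-section is a single solid region. Net area = 175.58 mm².

175.58 mm²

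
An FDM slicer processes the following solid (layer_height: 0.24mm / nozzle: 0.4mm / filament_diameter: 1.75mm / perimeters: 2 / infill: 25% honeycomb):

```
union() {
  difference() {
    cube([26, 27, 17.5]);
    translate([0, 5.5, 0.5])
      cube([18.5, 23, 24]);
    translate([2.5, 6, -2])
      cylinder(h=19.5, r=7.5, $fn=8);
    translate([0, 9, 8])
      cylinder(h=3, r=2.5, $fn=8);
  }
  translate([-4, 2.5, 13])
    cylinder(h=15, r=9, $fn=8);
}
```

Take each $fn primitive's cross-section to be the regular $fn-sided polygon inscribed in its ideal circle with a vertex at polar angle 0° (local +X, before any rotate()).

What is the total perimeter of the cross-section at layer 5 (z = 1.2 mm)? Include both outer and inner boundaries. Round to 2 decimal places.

91.61 mm

At z = 1.2 mm: the cube is present — its section is the full 26×27 rectangle (perimeter 106.00 mm); the cube at (0, 5.5) (footprint 18.5×23) is included at this height (perimeter 83.00 mm); the r=7.5 cylinder at (2.5, 6) contributes a regular 8-gon of circumradius 7.5 (perimeter = 2·8·7.500·sin(180°/8) = 45.92 mm); the cylinder at (0, 9) does not reach this height (z outside [8, 11]); Subtracting the remaining from the first: starting from the 26×27 cube, the 18.5×23 cube at (0, 5.5) partially overlaps it — only the 397.75 mm² overlap (of its 425.50 mm²) is removed, clipping the outline; the r=7.5 cylinder at (2.5, 6) partially overlaps it — only the 47.11 mm² overlap (of its 159.10 mm²) is removed, clipping the outline — boundary = 91.61 mm; the cylinder at (-4, 2.5) is not intersected at this z (z outside [13, 28]); Combining (union): only the result so far is present, so the union is just that shape — boundary = 91.61 mm. Overall, the cross-section is a single solid region. Total boundary length (outer) = 91.61 mm.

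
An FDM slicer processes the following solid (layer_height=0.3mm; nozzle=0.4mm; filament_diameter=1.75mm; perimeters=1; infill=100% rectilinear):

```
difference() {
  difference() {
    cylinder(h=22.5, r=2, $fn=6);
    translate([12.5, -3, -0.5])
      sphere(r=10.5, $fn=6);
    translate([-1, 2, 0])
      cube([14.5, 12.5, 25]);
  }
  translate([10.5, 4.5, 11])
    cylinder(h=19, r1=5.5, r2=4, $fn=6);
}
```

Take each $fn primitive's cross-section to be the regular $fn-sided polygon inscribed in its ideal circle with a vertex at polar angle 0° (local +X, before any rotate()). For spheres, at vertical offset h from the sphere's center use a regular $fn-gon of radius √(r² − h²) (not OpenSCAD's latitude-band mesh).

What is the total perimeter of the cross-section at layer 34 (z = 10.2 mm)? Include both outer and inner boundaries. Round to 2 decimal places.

At z = 10.2 mm: the r=2 cylinder gives a regular 6-gon of circumradius 2 (constant along its height) (perimeter = 2·6·2.000·sin(180°/6) = 12.00 mm); the sphere at (12.5, -3) is absent (|z−center|=10.700 > r=10.5); the cube at (-1, 2) (footprint 14.5×12.5) is included at this height (perimeter 54.00 mm); After the difference (first − rest): starting from the r=2 cylinder, the 14.5×12.5 cube at (-1, 2) misses the remaining region (no effect) — boundary = 12.00 mm; the cone at (10.5, 4.5) is not intersected at this z (z outside [11, 30]); After the difference (first − rest): none of the subtracted shapes is present at this height, so that combined region is unchanged — boundary = 12.00 mm. Overall, the cross-section is a single solid region. Total boundary length (outer) = 12.00 mm.

12.00 mm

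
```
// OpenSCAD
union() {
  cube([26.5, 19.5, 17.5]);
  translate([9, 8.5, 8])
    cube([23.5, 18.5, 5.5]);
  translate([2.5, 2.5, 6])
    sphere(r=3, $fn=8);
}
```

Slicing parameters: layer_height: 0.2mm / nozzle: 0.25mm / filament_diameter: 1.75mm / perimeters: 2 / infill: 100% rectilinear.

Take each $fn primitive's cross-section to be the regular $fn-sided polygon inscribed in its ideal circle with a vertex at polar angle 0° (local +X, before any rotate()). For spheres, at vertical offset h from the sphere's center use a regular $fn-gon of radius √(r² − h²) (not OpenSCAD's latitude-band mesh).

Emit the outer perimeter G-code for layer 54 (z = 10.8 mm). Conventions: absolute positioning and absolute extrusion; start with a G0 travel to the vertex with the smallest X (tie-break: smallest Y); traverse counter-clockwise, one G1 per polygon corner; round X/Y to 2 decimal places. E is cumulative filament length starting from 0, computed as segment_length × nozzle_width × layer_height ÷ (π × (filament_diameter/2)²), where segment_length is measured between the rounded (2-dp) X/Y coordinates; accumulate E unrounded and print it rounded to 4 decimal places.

At z = 10.8 mm: the 26.5×19.5 cube contributes its full rectangle; the cube at (9, 8.5) (footprint 23.5×18.5) is included at this height; the sphere at (2.5, 2.5) does not reach this height (|z−center|=4.800 > r=3); Combining (union): the regions partially overlap (shared area 192.50 mm²), so overlapping operands fuse into one piece — 1 connected region. The outline is a single polygon with 8 vertices. Extrusion per mm of travel: 0.25 × 0.2 / (π × 0.875²) = 0.020788. Accumulating E over each segment gives final E = 2.4737.

G0 X0.00 Y0.00 Z10.80
G1 X26.50 Y0.00 E0.5509
G1 X26.50 Y8.50 E0.7276
G1 X32.50 Y8.50 E0.8523
G1 X32.50 Y27.00 E1.2369
G1 X9.00 Y27.00 E1.7254
G1 X9.00 Y19.50 E1.8813
G1 X0.00 Y19.50 E2.0684
G1 X0.00 Y0.00 E2.4737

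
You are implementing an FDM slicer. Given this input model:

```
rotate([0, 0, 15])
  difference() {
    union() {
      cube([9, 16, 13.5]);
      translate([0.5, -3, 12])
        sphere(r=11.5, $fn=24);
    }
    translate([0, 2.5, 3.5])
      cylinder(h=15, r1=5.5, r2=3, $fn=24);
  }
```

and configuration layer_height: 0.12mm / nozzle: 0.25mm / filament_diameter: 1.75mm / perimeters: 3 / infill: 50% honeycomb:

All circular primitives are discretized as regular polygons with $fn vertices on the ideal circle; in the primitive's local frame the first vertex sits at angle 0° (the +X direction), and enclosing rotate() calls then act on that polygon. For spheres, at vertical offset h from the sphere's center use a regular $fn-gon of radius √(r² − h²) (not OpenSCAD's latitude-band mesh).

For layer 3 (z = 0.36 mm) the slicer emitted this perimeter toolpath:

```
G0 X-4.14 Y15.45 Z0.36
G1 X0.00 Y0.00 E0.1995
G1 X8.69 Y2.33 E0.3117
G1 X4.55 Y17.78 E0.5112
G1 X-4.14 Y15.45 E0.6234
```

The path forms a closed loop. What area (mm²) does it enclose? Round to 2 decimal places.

143.91 mm²

Apply the shoelace formula to the sequence of (X, Y) vertices; enclosed area = 143.91 mm².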